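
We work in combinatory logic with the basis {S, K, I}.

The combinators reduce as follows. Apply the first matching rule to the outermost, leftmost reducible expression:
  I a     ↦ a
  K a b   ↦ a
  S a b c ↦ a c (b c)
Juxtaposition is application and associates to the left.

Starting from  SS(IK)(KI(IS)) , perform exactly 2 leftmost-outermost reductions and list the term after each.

Answer: after 2 steps: SI(IK(KI(IS)))

Derivation:
  start: SS(IK)(KI(IS))
  step 1: S(KI(IS))(IK(KI(IS)))
  step 2: SI(IK(KI(IS)))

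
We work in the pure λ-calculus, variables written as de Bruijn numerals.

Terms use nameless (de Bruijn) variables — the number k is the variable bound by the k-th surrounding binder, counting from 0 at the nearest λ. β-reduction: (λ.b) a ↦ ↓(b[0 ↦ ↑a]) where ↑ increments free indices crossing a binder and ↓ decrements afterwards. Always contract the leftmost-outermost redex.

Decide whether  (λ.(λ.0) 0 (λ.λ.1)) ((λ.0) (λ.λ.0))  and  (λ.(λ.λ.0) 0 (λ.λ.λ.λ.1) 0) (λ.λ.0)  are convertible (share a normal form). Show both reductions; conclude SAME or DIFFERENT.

Term A:
  start: (λ.(λ.0) 0 (λ.λ.1)) ((λ.0) (λ.λ.0))
  step 1: (λ.0) ((λ.0) (λ.λ.0)) (λ.λ.1)
  step 2: (λ.0) (λ.λ.0) (λ.λ.1)
  step 3: (λ.λ.0) (λ.λ.1)
  step 4: λ.0

Term B:
  start: (λ.(λ.λ.0) 0 (λ.λ.λ.λ.1) 0) (λ.λ.0)
  step 1: (λ.λ.0) (λ.λ.0) (λ.λ.λ.λ.1) (λ.λ.0)
  step 2: (λ.0) (λ.λ.λ.λ.1) (λ.λ.0)
  step 3: (λ.λ.λ.λ.1) (λ.λ.0)
  step 4: λ.λ.λ.1

Answer: DIFFERENT — A ⇓ λ.0, B ⇓ λ.λ.λ.1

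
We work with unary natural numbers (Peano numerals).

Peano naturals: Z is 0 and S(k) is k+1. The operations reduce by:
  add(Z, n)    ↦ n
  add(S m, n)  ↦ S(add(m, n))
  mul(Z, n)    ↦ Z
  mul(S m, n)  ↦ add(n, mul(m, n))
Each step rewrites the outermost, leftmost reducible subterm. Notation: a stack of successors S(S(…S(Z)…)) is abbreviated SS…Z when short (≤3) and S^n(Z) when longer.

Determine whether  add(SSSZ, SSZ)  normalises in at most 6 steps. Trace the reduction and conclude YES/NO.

Answer: YES — reaches normal form S^5(Z) in 4 ≤ 6 steps

Reduction:
  start: add(SSSZ, SSZ)
  step 1: S(add(SSZ, SSZ))
  step 2: S(S(add(SZ, SSZ)))
  step 3: S(S(S(add(Z, SSZ))))
  step 4: S^5(Z)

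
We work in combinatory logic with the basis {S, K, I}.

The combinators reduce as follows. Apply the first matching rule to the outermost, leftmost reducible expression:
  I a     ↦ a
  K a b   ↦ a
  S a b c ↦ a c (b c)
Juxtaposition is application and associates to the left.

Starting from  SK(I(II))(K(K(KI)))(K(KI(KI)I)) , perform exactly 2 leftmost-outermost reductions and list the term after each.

  start: SK(I(II))(K(K(KI)))(K(KI(KI)I))
  [1] K(K(K(KI)))(I(II)(K(K(KI))))(K(KI(KI)I))
  [2] K(K(KI))(K(KI(KI)I))

Answer: after 2 steps: K(K(KI))(K(KI(KI)I))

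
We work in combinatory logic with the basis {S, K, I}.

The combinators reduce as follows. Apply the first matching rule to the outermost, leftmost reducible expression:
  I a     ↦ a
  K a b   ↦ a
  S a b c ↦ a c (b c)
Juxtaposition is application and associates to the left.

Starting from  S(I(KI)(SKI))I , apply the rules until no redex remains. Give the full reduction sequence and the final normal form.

  start: S(I(KI)(SKI))I
  [1] S(KI(SKI))I
  [2] SII

Answer: normal form = SII  (in 2 steps)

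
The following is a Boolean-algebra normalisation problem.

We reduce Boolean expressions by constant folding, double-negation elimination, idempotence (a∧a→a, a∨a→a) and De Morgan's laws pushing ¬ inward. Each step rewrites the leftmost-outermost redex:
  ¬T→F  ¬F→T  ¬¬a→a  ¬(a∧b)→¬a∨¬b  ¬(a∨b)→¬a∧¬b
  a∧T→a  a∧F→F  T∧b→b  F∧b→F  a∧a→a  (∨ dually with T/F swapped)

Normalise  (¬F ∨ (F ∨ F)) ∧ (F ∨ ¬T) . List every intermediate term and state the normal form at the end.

  start: (¬F ∨ (F ∨ F)) ∧ (F ∨ ¬T)
  [1] (T ∨ (F ∨ F)) ∧ (F ∨ ¬T)
  [2] T ∧ (F ∨ ¬T)
  [3] F ∨ ¬T
  [4] ¬T
  [5] F

Answer: normal form = F  (in 5 steps)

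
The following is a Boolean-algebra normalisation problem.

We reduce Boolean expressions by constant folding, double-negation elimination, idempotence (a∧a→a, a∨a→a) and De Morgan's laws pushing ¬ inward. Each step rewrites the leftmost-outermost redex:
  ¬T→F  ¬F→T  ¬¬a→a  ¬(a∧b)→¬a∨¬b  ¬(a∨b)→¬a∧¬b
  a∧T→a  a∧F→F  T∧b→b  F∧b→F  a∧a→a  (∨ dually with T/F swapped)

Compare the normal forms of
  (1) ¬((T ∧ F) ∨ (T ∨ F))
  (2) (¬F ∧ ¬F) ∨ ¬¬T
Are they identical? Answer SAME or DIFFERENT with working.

Term A:
  start: ¬((T ∧ F) ∨ (T ∨ F))
  →1  ¬(T ∧ F) ∧ ¬(T ∨ F)
  →2  (¬T ∨ ¬F) ∧ ¬(T ∨ F)
  →3  (F ∨ ¬F) ∧ ¬(T ∨ F)
  →4  ¬F ∧ ¬(T ∨ F)
  →5  T ∧ ¬(T ∨ F)
  →6  ¬(T ∨ F)
  →7  ¬T ∧ ¬F
  →8  F ∧ ¬F
  →9  F

Term B:
  start: (¬F ∧ ¬F) ∨ ¬¬T
  →1  ¬F ∨ ¬¬T
  →2  T ∨ ¬¬T
  →3  T

Answer: DIFFERENT — A ⇓ F, B ⇓ T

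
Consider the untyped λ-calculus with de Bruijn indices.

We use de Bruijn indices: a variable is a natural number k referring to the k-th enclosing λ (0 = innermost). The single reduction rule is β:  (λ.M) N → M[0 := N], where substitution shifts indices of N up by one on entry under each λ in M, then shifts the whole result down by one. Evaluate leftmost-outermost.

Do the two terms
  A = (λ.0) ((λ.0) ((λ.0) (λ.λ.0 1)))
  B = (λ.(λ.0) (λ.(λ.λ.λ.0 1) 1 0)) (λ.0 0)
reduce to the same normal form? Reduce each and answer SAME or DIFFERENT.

Answer: SAME — A ⇓ λ.λ.0 1, B ⇓ λ.λ.0 1

Derivation:
Term A:
  start: (λ.0) ((λ.0) ((λ.0) (λ.λ.0 1)))
  →1  (λ.0) ((λ.0) (λ.λ.0 1))
  →2  (λ.0) (λ.λ.0 1)
  →3  λ.λ.0 1

Term B:
  start: (λ.(λ.0) (λ.(λ.λ.λ.0 1) 1 0)) (λ.0 0)
  →1  (λ.0) (λ.(λ.λ.λ.0 1) (λ.0 0) 0)
  →2  λ.(λ.λ.λ.0 1) (λ.0 0) 0
  →3  λ.(λ.λ.0 1) 0
  →4  λ.λ.0 1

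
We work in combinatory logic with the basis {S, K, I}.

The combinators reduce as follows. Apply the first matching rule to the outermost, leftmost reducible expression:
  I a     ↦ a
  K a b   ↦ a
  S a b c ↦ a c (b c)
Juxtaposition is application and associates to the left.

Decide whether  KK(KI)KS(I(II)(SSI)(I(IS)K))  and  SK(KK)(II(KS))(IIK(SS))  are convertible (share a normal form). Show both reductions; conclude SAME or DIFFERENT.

Answer: DIFFERENT — A ⇓ K(S(SK)(SK)), B ⇓ S

Derivation:
Term A:
  start: KK(KI)KS(I(II)(SSI)(I(IS)K))
  step 1: KKS(I(II)(SSI)(I(IS)K))
  step 2: K(I(II)(SSI)(I(IS)K))
  step 3: K(II(SSI)(I(IS)K))
  step 4: K(I(SSI)(I(IS)K))
  step 5: K(SSI(I(IS)K))
  step 6: K(S(I(IS)K)(I(I(IS)K)))
  step 7: K(S(ISK)(I(I(IS)K)))
  step 8: K(S(SK)(I(I(IS)K)))
  step 9: K(S(SK)(I(IS)K))
  step 10: K(S(SK)(ISK))
  step 11: K(S(SK)(SK))

Term B:
  start: SK(KK)(II(KS))(IIK(SS))
  step 1: K(II(KS))(KK(II(KS)))(IIK(SS))
  step 2: II(KS)(IIK(SS))
  step 3: I(KS)(IIK(SS))
  step 4: KS(IIK(SS))
  step 5: S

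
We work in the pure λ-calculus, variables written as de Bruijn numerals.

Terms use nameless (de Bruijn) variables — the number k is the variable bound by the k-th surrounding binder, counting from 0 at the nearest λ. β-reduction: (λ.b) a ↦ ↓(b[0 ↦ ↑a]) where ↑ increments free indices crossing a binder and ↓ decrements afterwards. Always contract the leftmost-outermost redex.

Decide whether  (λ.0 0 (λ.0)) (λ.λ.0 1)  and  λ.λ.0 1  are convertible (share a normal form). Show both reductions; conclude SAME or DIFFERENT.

Answer: SAME — A ⇓ λ.λ.0 1, B ⇓ λ.λ.0 1

Derivation:
Term A:
  start: (λ.0 0 (λ.0)) (λ.λ.0 1)
  step 1: (λ.λ.0 1) (λ.λ.0 1) (λ.0)
  step 2: (λ.0 (λ.λ.0 1)) (λ.0)
  step 3: (λ.0) (λ.λ.0 1)
  step 4: λ.λ.0 1

Term B:
  start: λ.λ.0 1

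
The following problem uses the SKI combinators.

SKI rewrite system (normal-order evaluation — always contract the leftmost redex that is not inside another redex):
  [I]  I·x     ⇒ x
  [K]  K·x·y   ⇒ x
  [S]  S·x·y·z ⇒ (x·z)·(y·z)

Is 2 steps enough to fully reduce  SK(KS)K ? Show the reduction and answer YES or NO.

  start: SK(KS)K
  [1] KK(KSK)
  [2] K

Answer: YES — reaches normal form K in 2 ≤ 2 steps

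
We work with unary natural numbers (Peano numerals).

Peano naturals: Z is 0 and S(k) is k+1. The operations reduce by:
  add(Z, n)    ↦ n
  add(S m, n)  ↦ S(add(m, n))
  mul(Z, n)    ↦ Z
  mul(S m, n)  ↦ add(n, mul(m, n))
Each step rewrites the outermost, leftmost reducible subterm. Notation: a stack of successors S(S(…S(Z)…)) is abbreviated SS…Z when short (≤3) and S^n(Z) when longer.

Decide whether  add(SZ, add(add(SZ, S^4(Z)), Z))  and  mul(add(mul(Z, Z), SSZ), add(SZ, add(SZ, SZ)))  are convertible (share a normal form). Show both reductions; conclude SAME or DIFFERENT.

Term A:
  start: add(SZ, add(add(SZ, S^4(Z)), Z))
  step 1: S(add(Z, add(add(SZ, S^4(Z)), Z)))
  step 2: S(add(add(SZ, S^4(Z)), Z))
  step 3: S(add(S(add(Z, S^4(Z))), Z))
  step 4: S(S(add(add(Z, S^4(Z)), Z)))
  step 5: S(S(add(S^4(Z), Z)))
  step 6: S(S(S(add(SSSZ, Z))))
  step 7: S(S(S(S(add(SSZ, Z)))))
  step 8: S(S(S(S(S(add(SZ, Z))))))
  step 9: S(S(S(S(S(S(add(Z, Z)))))))
  step 10: S^6(Z)

Term B:
  start: mul(add(mul(Z, Z), SSZ), add(SZ, add(SZ, SZ)))
  step 1: mul(add(Z, SSZ), add(SZ, add(SZ, SZ)))
  step 2: mul(SSZ, add(SZ, add(SZ, SZ)))
  step 3: add(add(SZ, add(SZ, SZ)), mul(SZ, add(SZ, add(SZ, SZ))))
  step 4: add(S(add(Z, add(SZ, SZ))), mul(SZ, add(SZ, add(SZ, SZ))))
  step 5: S(add(add(Z, add(SZ, SZ)), mul(SZ, add(SZ, add(SZ, SZ)))))
  step 6: S(add(add(SZ, SZ), mul(SZ, add(SZ, add(SZ, SZ)))))
  step 7: S(add(S(add(Z, SZ)), mul(SZ, add(SZ, add(SZ, SZ)))))
  step 8: S(S(add(add(Z, SZ), mul(SZ, add(SZ, add(SZ, SZ))))))
  step 9: S(S(add(SZ, mul(SZ, add(SZ, add(SZ, SZ))))))
  step 10: S(S(S(add(Z, mul(SZ, add(SZ, add(SZ, SZ)))))))
  step 11: S(S(S(mul(SZ, add(SZ, add(SZ, SZ))))))
  step 12: S(S(S(add(add(SZ, add(SZ, SZ)), mul(Z, add(SZ, add(SZ, SZ)))))))
  step 13: S(S(S(add(S(add(Z, add(SZ, SZ))), mul(Z, add(SZ, add(SZ, SZ)))))))
  step 14: S(S(S(S(add(add(Z, add(SZ, SZ)), mul(Z, add(SZ, add(SZ, SZ))))))))
  step 15: S(S(S(S(add(add(SZ, SZ), mul(Z, add(SZ, add(SZ, SZ))))))))
  step 16: S(S(S(S(add(S(add(Z, SZ)), mul(Z, add(SZ, add(SZ, SZ))))))))
  step 17: S(S(S(S(S(add(add(Z, SZ), mul(Z, add(SZ, add(SZ, SZ)))))))))
  step 18: S(S(S(S(S(add(SZ, mul(Z, add(SZ, add(SZ, SZ)))))))))
  step 19: S(S(S(S(S(S(add(Z, mul(Z, add(SZ, add(SZ, SZ))))))))))
  step 20: S(S(S(S(S(S(mul(Z, add(SZ, add(SZ, SZ)))))))))
  step 21: S^6(Z)

Answer: SAME — A ⇓ S^6(Z), B ⇓ S^6(Z)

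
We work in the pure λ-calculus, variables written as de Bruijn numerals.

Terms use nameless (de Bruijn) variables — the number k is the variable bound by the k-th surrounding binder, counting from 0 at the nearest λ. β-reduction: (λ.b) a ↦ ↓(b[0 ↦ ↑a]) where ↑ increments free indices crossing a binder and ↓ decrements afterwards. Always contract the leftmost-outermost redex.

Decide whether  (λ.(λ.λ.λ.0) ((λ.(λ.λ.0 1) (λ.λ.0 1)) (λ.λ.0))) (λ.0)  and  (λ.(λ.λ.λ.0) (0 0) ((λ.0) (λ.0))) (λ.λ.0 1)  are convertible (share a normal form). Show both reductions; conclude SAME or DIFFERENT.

Term A:
  start: (λ.(λ.λ.λ.0) ((λ.(λ.λ.0 1) (λ.λ.0 1)) (λ.λ.0))) (λ.0)
  step 1: (λ.λ.λ.0) ((λ.(λ.λ.0 1) (λ.λ.0 1)) (λ.λ.0))
  step 2: λ.λ.0

Term B:
  start: (λ.(λ.λ.λ.0) (0 0) ((λ.0) (λ.0))) (λ.λ.0 1)
  step 1: (λ.λ.λ.0) ((λ.λ.0 1) (λ.λ.0 1)) ((λ.0) (λ.0))
  step 2: (λ.λ.0) ((λ.0) (λ.0))
  step 3: λ.0

Answer: DIFFERENT — A ⇓ λ.λ.0, B ⇓ λ.0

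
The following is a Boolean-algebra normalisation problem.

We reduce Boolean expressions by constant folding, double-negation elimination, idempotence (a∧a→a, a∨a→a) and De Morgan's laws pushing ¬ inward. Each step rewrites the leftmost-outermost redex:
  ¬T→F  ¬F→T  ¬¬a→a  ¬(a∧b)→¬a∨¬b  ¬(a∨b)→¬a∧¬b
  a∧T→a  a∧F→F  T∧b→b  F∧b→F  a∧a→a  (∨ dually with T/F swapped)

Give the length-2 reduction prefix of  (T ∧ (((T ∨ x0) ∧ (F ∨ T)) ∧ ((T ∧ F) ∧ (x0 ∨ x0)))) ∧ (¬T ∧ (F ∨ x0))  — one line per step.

  start: (T ∧ (((T ∨ x0) ∧ (F ∨ T)) ∧ ((T ∧ F) ∧ (x0 ∨ x0)))) ∧ (¬T ∧ (F ∨ x0))
  →1  (((T ∨ x0) ∧ (F ∨ T)) ∧ ((T ∧ F) ∧ (x0 ∨ x0))) ∧ (¬T ∧ (F ∨ x0))
  →2  ((T ∧ (F ∨ T)) ∧ ((T ∧ F) ∧ (x0 ∨ x0))) ∧ (¬T ∧ (F ∨ x0))

Answer: after 2 steps: ((T ∧ (F ∨ T)) ∧ ((T ∧ F) ∧ (x0 ∨ x0))) ∧ (¬T ∧ (F ∨ x0))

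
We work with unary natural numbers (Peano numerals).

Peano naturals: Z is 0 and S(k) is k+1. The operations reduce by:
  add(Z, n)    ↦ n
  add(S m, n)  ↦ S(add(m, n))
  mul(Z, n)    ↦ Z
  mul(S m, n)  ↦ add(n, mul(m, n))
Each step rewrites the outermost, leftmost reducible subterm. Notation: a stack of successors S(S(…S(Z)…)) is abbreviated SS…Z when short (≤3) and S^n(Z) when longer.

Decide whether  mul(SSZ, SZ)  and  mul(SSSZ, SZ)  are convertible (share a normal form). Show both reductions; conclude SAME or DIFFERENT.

Answer: DIFFERENT — A ⇓ SSZ, B ⇓ SSSZ

Derivation:
Term A:
  start: mul(SSZ, SZ)
  step 1: add(SZ, mul(SZ, SZ))
  step 2: S(add(Z, mul(SZ, SZ)))
  step 3: S(mul(SZ, SZ))
  step 4: S(add(SZ, mul(Z, SZ)))
  step 5: S(S(add(Z, mul(Z, SZ))))
  step 6: S(S(mul(Z, SZ)))
  step 7: SSZ

Term B:
  start: mul(SSSZ, SZ)
  step 1: add(SZ, mul(SSZ, SZ))
  step 2: S(add(Z, mul(SSZ, SZ)))
  step 3: S(mul(SSZ, SZ))
  step 4: S(add(SZ, mul(SZ, SZ)))
  step 5: S(S(add(Z, mul(SZ, SZ))))
  step 6: S(S(mul(SZ, SZ)))
  step 7: S(S(add(SZ, mul(Z, SZ))))
  step 8: S(S(S(add(Z, mul(Z, SZ)))))
  step 9: S(S(S(mul(Z, SZ))))
  step 10: SSSZ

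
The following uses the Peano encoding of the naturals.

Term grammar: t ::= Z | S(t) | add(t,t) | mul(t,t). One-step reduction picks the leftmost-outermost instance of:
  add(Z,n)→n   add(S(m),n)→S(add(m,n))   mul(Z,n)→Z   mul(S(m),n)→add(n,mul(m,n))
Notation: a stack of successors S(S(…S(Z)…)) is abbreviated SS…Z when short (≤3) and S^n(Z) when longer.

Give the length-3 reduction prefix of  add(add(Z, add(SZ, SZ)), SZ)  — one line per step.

Answer: after 3 steps: S(add(add(Z, SZ), SZ))

Working:
  start: add(add(Z, add(SZ, SZ)), SZ)
  step 1: add(add(SZ, SZ), SZ)
  step 2: add(S(add(Z, SZ)), SZ)
  step 3: S(add(add(Z, SZ), SZ))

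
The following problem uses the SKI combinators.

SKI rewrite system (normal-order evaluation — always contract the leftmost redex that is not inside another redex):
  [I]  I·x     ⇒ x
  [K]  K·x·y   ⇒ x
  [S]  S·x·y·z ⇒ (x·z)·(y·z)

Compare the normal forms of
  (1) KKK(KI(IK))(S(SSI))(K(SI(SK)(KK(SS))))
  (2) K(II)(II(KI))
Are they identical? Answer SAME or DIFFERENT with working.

Term A:
  start: KKK(KI(IK))(S(SSI))(K(SI(SK)(KK(SS))))
  step 1: K(KI(IK))(S(SSI))(K(SI(SK)(KK(SS))))
  step 2: KI(IK)(K(SI(SK)(KK(SS))))
  step 3: I(K(SI(SK)(KK(SS))))
  step 4: K(SI(SK)(KK(SS)))
  step 5: K(I(KK(SS))(SK(KK(SS))))
  step 6: K(KK(SS)(SK(KK(SS))))
  step 7: K(K(SK(KK(SS))))
  step 8: K(K(SKK))

Term B:
  start: K(II)(II(KI))
  step 1: II
  step 2: I

Answer: DIFFERENT — A ⇓ K(K(SKK)), B ⇓ I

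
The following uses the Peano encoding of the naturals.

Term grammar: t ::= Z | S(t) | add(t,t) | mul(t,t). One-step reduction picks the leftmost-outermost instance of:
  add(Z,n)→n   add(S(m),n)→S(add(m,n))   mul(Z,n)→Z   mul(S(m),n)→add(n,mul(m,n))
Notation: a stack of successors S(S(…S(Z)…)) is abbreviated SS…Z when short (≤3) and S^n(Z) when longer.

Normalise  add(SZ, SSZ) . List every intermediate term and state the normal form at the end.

  start: add(SZ, SSZ)
  →1  S(add(Z, SSZ))
  →2  SSSZ

Answer: normal form = SSSZ  (in 2 steps)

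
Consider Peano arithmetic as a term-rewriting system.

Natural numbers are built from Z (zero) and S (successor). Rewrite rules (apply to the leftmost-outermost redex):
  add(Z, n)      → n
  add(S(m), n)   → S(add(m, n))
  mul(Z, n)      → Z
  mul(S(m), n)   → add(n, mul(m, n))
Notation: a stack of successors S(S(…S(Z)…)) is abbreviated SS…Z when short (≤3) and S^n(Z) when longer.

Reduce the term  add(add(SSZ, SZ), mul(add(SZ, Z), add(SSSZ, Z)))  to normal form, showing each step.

Answer: normal form = S^6(Z)  (in 19 steps)

Reduction:
  start: add(add(SSZ, SZ), mul(add(SZ, Z), add(SSSZ, Z)))
  [1] add(S(add(SZ, SZ)), mul(add(SZ, Z), add(SSSZ, Z)))
  [2] S(add(add(SZ, SZ), mul(add(SZ, Z), add(SSSZ, Z))))
  [3] S(add(S(add(Z, SZ)), mul(add(SZ, Z), add(SSSZ, Z))))
  [4] S(S(add(add(Z, SZ), mul(add(SZ, Z), add(SSSZ, Z)))))
  [5] S(S(add(SZ, mul(add(SZ, Z), add(SSSZ, Z)))))
  [6] S(S(S(add(Z, mul(add(SZ, Z), add(SSSZ, Z))))))
  [7] S(S(S(mul(add(SZ, Z), add(SSSZ, Z)))))
  [8] S(S(S(mul(S(add(Z, Z)), add(SSSZ, Z)))))
  [9] S(S(S(add(add(SSSZ, Z), mul(add(Z, Z), add(SSSZ, Z))))))
  [10] S(S(S(add(S(add(SSZ, Z)), mul(add(Z, Z), add(SSSZ, Z))))))
  [11] S(S(S(S(add(add(SSZ, Z), mul(add(Z, Z), add(SSSZ, Z)))))))
  [12] S(S(S(S(add(S(add(SZ, Z)), mul(add(Z, Z), add(SSSZ, Z)))))))
  [13] S(S(S(S(S(add(add(SZ, Z), mul(add(Z, Z), add(SSSZ, Z))))))))
  [14] S(S(S(S(S(add(S(add(Z, Z)), mul(add(Z, Z), add(SSSZ, Z))))))))
  [15] S(S(S(S(S(S(add(add(Z, Z), mul(add(Z, Z), add(SSSZ, Z)))))))))
  [16] S(S(S(S(S(S(add(Z, mul(add(Z, Z), add(SSSZ, Z)))))))))
  [17] S(S(S(S(S(S(mul(add(Z, Z), add(SSSZ, Z))))))))
  [18] S(S(S(S(S(S(mul(Z, add(SSSZ, Z))))))))
  [19] S^6(Z)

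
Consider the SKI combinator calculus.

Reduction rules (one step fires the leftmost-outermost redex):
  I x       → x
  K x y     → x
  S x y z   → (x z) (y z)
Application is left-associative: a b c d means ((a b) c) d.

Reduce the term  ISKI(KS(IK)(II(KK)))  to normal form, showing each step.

Answer: normal form = S(KK)  (in 6 steps)

Reduction:
  start: ISKI(KS(IK)(II(KK)))
  →1  SKI(KS(IK)(II(KK)))
  →2  K(KS(IK)(II(KK)))(I(KS(IK)(II(KK))))
  →3  KS(IK)(II(KK))
  →4  S(II(KK))
  →5  S(I(KK))
  →6  S(KK)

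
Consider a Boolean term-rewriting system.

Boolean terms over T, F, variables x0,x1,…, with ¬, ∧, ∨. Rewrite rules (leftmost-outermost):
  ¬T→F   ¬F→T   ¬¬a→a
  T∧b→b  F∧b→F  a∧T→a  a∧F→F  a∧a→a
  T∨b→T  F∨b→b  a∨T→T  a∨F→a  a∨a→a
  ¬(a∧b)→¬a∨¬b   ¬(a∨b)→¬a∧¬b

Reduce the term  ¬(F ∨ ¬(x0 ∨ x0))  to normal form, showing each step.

Answer: normal form = x0  (in 5 steps)

Derivation:
  start: ¬(F ∨ ¬(x0 ∨ x0))
  →1  ¬F ∧ ¬¬(x0 ∨ x0)
  →2  T ∧ ¬¬(x0 ∨ x0)
  →3  ¬¬(x0 ∨ x0)
  →4  x0 ∨ x0
  →5  x0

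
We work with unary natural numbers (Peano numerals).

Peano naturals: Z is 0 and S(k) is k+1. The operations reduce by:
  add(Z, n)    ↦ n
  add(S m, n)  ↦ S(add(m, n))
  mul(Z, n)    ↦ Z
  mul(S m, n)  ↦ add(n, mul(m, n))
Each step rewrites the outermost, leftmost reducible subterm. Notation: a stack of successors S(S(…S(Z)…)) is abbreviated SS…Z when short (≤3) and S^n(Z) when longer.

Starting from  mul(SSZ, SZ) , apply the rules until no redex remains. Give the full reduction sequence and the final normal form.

  start: mul(SSZ, SZ)
  [1] add(SZ, mul(SZ, SZ))
  [2] S(add(Z, mul(SZ, SZ)))
  [3] S(mul(SZ, SZ))
  [4] S(add(SZ, mul(Z, SZ)))
  [5] S(S(add(Z, mul(Z, SZ))))
  [6] S(S(mul(Z, SZ)))
  [7] SSZ

Answer: normal form = SSZ  (in 7 steps)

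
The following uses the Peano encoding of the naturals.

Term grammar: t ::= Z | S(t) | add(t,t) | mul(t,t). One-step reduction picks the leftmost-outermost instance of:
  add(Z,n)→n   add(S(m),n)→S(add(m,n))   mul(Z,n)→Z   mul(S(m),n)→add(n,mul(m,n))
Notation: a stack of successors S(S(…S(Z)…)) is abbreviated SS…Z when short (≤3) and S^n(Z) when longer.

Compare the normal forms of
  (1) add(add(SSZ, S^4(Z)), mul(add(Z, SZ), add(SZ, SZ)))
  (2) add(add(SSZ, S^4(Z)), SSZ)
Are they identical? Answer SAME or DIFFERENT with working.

Answer: SAME — A ⇓ S^8(Z), B ⇓ S^8(Z)

Derivation:
Term A:
  start: add(add(SSZ, S^4(Z)), mul(add(Z, SZ), add(SZ, SZ)))
  →1  add(S(add(SZ, S^4(Z))), mul(add(Z, SZ), add(SZ, SZ)))
  →2  S(add(add(SZ, S^4(Z)), mul(add(Z, SZ), add(SZ, SZ))))
  →3  S(add(S(add(Z, S^4(Z))), mul(add(Z, SZ), add(SZ, SZ))))
  →4  S(S(add(add(Z, S^4(Z)), mul(add(Z, SZ), add(SZ, SZ)))))
  →5  S(S(add(S^4(Z), mul(add(Z, SZ), add(SZ, SZ)))))
  →6  S(S(S(add(SSSZ, mul(add(Z, SZ), add(SZ, SZ))))))
  →7  S(S(S(S(add(SSZ, mul(add(Z, SZ), add(SZ, SZ)))))))
  →8  S(S(S(S(S(add(SZ, mul(add(Z, SZ), add(SZ, SZ))))))))
  →9  S(S(S(S(S(S(add(Z, mul(add(Z, SZ), add(SZ, SZ)))))))))
  →10  S(S(S(S(S(S(mul(add(Z, SZ), add(SZ, SZ))))))))
  →11  S(S(S(S(S(S(mul(SZ, add(SZ, SZ))))))))
  →12  S(S(S(S(S(S(add(add(SZ, SZ), mul(Z, add(SZ, SZ)))))))))
  →13  S(S(S(S(S(S(add(S(add(Z, SZ)), mul(Z, add(SZ, SZ)))))))))
  →14  S(S(S(S(S(S(S(add(add(Z, SZ), mul(Z, add(SZ, SZ))))))))))
  →15  S(S(S(S(S(S(S(add(SZ, mul(Z, add(SZ, SZ))))))))))
  →16  S(S(S(S(S(S(S(S(add(Z, mul(Z, add(SZ, SZ)))))))))))
  →17  S(S(S(S(S(S(S(S(mul(Z, add(SZ, SZ))))))))))
  →18  S^8(Z)

Term B:
  start: add(add(SSZ, S^4(Z)), SSZ)
  →1  add(S(add(SZ, S^4(Z))), SSZ)
  →2  S(add(add(SZ, S^4(Z)), SSZ))
  →3  S(add(S(add(Z, S^4(Z))), SSZ))
  →4  S(S(add(add(Z, S^4(Z)), SSZ)))
  →5  S(S(add(S^4(Z), SSZ)))
  →6  S(S(S(add(SSSZ, SSZ))))
  →7  S(S(S(S(add(SSZ, SSZ)))))
  →8  S(S(S(S(S(add(SZ, SSZ))))))
  →9  S(S(S(S(S(S(add(Z, SSZ)))))))
  →10  S^8(Z)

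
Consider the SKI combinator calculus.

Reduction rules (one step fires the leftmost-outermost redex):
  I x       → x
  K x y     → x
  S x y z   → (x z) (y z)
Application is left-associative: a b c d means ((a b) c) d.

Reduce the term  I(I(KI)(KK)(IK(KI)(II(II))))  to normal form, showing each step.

Answer: normal form = KI  (in 6 steps)

Working:
  start: I(I(KI)(KK)(IK(KI)(II(II))))
  →1  I(KI)(KK)(IK(KI)(II(II)))
  →2  KI(KK)(IK(KI)(II(II)))
  →3  I(IK(KI)(II(II)))
  →4  IK(KI)(II(II))
  →5  K(KI)(II(II))
  →6  KI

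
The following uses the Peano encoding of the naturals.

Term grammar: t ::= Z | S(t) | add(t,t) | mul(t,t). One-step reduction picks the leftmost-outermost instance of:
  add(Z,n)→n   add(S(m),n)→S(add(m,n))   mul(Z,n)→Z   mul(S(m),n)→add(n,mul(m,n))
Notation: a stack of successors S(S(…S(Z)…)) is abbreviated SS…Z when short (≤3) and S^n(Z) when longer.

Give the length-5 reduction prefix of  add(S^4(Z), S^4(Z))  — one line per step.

Answer: after 5 steps: S^8(Z)

Working:
  start: add(S^4(Z), S^4(Z))
  step 1: S(add(SSSZ, S^4(Z)))
  step 2: S(S(add(SSZ, S^4(Z))))
  step 3: S(S(S(add(SZ, S^4(Z)))))
  step 4: S(S(S(S(add(Z, S^4(Z))))))
  step 5: S^8(Z)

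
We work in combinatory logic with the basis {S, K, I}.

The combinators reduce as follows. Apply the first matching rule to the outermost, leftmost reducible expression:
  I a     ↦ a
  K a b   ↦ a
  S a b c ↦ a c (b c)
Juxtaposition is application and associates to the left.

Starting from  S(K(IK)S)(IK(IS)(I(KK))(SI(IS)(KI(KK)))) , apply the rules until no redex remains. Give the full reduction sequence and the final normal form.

  start: S(K(IK)S)(IK(IS)(I(KK))(SI(IS)(KI(KK))))
  [1] S(IK)(IK(IS)(I(KK))(SI(IS)(KI(KK))))
  [2] SK(IK(IS)(I(KK))(SI(IS)(KI(KK))))
  [3] SK(K(IS)(I(KK))(SI(IS)(KI(KK))))
  [4] SK(IS(SI(IS)(KI(KK))))
  [5] SK(S(SI(IS)(KI(KK))))
  [6] SK(S(I(KI(KK))(IS(KI(KK)))))
  [7] SK(S(KI(KK)(IS(KI(KK)))))
  [8] SK(S(I(IS(KI(KK)))))
  [9] SK(S(IS(KI(KK))))
  [10] SK(S(S(KI(KK))))
  [11] SK(S(SI))

Answer: normal form = SK(S(SI))  (in 11 steps)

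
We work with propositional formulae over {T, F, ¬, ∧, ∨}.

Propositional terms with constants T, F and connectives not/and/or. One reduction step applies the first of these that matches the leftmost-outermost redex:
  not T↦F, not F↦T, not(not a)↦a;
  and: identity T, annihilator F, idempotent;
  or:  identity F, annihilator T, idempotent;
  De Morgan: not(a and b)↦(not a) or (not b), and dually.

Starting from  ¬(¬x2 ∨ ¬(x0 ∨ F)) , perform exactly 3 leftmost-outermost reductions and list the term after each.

  start: ¬(¬x2 ∨ ¬(x0 ∨ F))
  →1  ¬¬x2 ∧ ¬¬(x0 ∨ F)
  →2  x2 ∧ ¬¬(x0 ∨ F)
  →3  x2 ∧ (x0 ∨ F)

Answer: after 3 steps: x2 ∧ (x0 ∨ F)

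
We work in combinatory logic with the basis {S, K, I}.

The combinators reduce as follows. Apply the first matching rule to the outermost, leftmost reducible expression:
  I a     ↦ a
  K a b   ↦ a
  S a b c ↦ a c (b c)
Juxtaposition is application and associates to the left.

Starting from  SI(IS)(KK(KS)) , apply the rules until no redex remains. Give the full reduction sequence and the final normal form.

Answer: normal form = K(SK)  (in 5 steps)

Derivation:
  start: SI(IS)(KK(KS))
  →1  I(KK(KS))(IS(KK(KS)))
  →2  KK(KS)(IS(KK(KS)))
  →3  K(IS(KK(KS)))
  →4  K(S(KK(KS)))
  →5  K(SK)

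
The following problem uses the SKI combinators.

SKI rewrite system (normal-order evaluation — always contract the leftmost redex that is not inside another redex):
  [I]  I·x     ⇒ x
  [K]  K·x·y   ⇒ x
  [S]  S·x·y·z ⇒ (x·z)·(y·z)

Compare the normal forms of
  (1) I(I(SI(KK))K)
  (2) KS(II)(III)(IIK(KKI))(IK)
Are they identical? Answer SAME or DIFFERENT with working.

Answer: SAME — A ⇓ KK, B ⇓ KK

Reduction:
Term A:
  start: I(I(SI(KK))K)
  [1] I(SI(KK))K
  [2] SI(KK)K
  [3] IK(KKK)
  [4] K(KKK)
  [5] KK

Term B:
  start: KS(II)(III)(IIK(KKI))(IK)
  [1] S(III)(IIK(KKI))(IK)
  [2] III(IK)(IIK(KKI)(IK))
  [3] II(IK)(IIK(KKI)(IK))
  [4] I(IK)(IIK(KKI)(IK))
  [5] IK(IIK(KKI)(IK))
  [6] K(IIK(KKI)(IK))
  [7] K(IK(KKI)(IK))
  [8] K(K(KKI)(IK))
  [9] K(KKI)
  [10] KK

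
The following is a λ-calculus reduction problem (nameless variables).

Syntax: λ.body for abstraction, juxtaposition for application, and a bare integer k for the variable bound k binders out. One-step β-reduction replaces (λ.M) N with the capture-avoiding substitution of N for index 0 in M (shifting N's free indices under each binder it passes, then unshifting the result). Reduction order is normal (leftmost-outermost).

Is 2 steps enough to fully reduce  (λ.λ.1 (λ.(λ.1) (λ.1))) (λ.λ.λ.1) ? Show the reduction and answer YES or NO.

Answer: YES — reaches normal form λ.λ.λ.1 in 2 ≤ 2 steps

Working:
  start: (λ.λ.1 (λ.(λ.1) (λ.1))) (λ.λ.λ.1)
  →1  λ.(λ.λ.λ.1) (λ.(λ.1) (λ.1))
  →2  λ.λ.λ.1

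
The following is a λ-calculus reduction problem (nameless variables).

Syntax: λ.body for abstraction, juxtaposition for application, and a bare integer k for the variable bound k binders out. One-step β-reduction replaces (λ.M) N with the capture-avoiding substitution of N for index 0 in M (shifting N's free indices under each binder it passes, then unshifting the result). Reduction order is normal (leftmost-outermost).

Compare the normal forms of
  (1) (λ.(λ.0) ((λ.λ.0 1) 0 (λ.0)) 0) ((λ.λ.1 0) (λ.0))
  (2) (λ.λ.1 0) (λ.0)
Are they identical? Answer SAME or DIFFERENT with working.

Term A:
  start: (λ.(λ.0) ((λ.λ.0 1) 0 (λ.0)) 0) ((λ.λ.1 0) (λ.0))
  →1  (λ.0) ((λ.λ.0 1) ((λ.λ.1 0) (λ.0)) (λ.0)) ((λ.λ.1 0) (λ.0))
  →2  (λ.λ.0 1) ((λ.λ.1 0) (λ.0)) (λ.0) ((λ.λ.1 0) (λ.0))
  →3  (λ.0 ((λ.λ.1 0) (λ.0))) (λ.0) ((λ.λ.1 0) (λ.0))
  →4  (λ.0) ((λ.λ.1 0) (λ.0)) ((λ.λ.1 0) (λ.0))
  →5  (λ.λ.1 0) (λ.0) ((λ.λ.1 0) (λ.0))
  →6  (λ.(λ.0) 0) ((λ.λ.1 0) (λ.0))
  →7  (λ.0) ((λ.λ.1 0) (λ.0))
  →8  (λ.λ.1 0) (λ.0)
  →9  λ.(λ.0) 0
  →10  λ.0

Term B:
  start: (λ.λ.1 0) (λ.0)
  →1  λ.(λ.0) 0
  →2  λ.0

Answer: SAME — A ⇓ λ.0, B ⇓ λ.0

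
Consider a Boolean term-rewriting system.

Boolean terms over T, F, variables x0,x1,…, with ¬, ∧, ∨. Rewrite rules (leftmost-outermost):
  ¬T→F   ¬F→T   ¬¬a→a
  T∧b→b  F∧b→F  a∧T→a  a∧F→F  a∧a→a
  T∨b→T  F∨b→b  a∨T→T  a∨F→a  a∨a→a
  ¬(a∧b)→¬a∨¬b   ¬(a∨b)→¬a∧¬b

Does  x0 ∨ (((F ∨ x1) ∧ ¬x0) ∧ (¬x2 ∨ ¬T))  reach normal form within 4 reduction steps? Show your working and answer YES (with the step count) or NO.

  start: x0 ∨ (((F ∨ x1) ∧ ¬x0) ∧ (¬x2 ∨ ¬T))
  →1  x0 ∨ ((x1 ∧ ¬x0) ∧ (¬x2 ∨ ¬T))
  →2  x0 ∨ ((x1 ∧ ¬x0) ∧ (¬x2 ∨ F))
  →3  x0 ∨ ((x1 ∧ ¬x0) ∧ ¬x2)

Answer: YES — reaches normal form x0 ∨ ((x1 ∧ ¬x0) ∧ ¬x2) in 3 ≤ 4 steps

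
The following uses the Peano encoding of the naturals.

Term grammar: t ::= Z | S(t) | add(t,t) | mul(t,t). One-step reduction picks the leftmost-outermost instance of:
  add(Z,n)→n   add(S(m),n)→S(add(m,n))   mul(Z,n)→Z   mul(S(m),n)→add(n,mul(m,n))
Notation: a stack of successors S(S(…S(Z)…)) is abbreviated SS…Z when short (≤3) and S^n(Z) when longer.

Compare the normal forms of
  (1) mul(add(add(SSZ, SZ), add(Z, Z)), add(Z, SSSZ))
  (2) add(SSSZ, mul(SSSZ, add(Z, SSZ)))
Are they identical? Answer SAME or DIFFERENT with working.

Term A:
  start: mul(add(add(SSZ, SZ), add(Z, Z)), add(Z, SSSZ))
  step 1: mul(add(S(add(SZ, SZ)), add(Z, Z)), add(Z, SSSZ))
  step 2: mul(S(add(add(SZ, SZ), add(Z, Z))), add(Z, SSSZ))
  step 3: add(add(Z, SSSZ), mul(add(add(SZ, SZ), add(Z, Z)), add(Z, SSSZ)))
  step 4: add(SSSZ, mul(add(add(SZ, SZ), add(Z, Z)), add(Z, SSSZ)))
  step 5: S(add(SSZ, mul(add(add(SZ, SZ), add(Z, Z)), add(Z, SSSZ))))
  step 6: S(S(add(SZ, mul(add(add(SZ, SZ), add(Z, Z)), add(Z, SSSZ)))))
  step 7: S(S(S(add(Z, mul(add(add(SZ, SZ), add(Z, Z)), add(Z, SSSZ))))))
  step 8: S(S(S(mul(add(add(SZ, SZ), add(Z, Z)), add(Z, SSSZ)))))
  step 9: S(S(S(mul(add(S(add(Z, SZ)), add(Z, Z)), add(Z, SSSZ)))))
  step 10: S(S(S(mul(S(add(add(Z, SZ), add(Z, Z))), add(Z, SSSZ)))))
  step 11: S(S(S(add(add(Z, SSSZ), mul(add(add(Z, SZ), add(Z, Z)), add(Z, SSSZ))))))
  step 12: S(S(S(add(SSSZ, mul(add(add(Z, SZ), add(Z, Z)), add(Z, SSSZ))))))
  step 13: S(S(S(S(add(SSZ, mul(add(add(Z, SZ), add(Z, Z)), add(Z, SSSZ)))))))
  step 14: S(S(S(S(S(add(SZ, mul(add(add(Z, SZ), add(Z, Z)), add(Z, SSSZ))))))))
  step 15: S(S(S(S(S(S(add(Z, mul(add(add(Z, SZ), add(Z, Z)), add(Z, SSSZ)))))))))
  step 16: S(S(S(S(S(S(mul(add(add(Z, SZ), add(Z, Z)), add(Z, SSSZ))))))))
  step 17: S(S(S(S(S(S(mul(add(SZ, add(Z, Z)), add(Z, SSSZ))))))))
  step 18: S(S(S(S(S(S(mul(S(add(Z, add(Z, Z))), add(Z, SSSZ))))))))
  step 19: S(S(S(S(S(S(add(add(Z, SSSZ), mul(add(Z, add(Z, Z)), add(Z, SSSZ)))))))))
  step 20: S(S(S(S(S(S(add(SSSZ, mul(add(Z, add(Z, Z)), add(Z, SSSZ)))))))))
  step 21: S(S(S(S(S(S(S(add(SSZ, mul(add(Z, add(Z, Z)), add(Z, SSSZ))))))))))
  step 22: S(S(S(S(S(S(S(S(add(SZ, mul(add(Z, add(Z, Z)), add(Z, SSSZ)))))))))))
  step 23: S(S(S(S(S(S(S(S(S(add(Z, mul(add(Z, add(Z, Z)), add(Z, SSSZ))))))))))))
  step 24: S(S(S(S(S(S(S(S(S(mul(add(Z, add(Z, Z)), add(Z, SSSZ)))))))))))
  step 25: S(S(S(S(S(S(S(S(S(mul(add(Z, Z), add(Z, SSSZ)))))))))))
  step 26: S(S(S(S(S(S(S(S(S(mul(Z, add(Z, SSSZ)))))))))))
  step 27: S^9(Z)

Term B:
  start: add(SSSZ, mul(SSSZ, add(Z, SSZ)))
  step 1: S(add(SSZ, mul(SSSZ, add(Z, SSZ))))
  step 2: S(S(add(SZ, mul(SSSZ, add(Z, SSZ)))))
  step 3: S(S(S(add(Z, mul(SSSZ, add(Z, SSZ))))))
  step 4: S(S(S(mul(SSSZ, add(Z, SSZ)))))
  step 5: S(S(S(add(add(Z, SSZ), mul(SSZ, add(Z, SSZ))))))
  step 6: S(S(S(add(SSZ, mul(SSZ, add(Z, SSZ))))))
  step 7: S(S(S(S(add(SZ, mul(SSZ, add(Z, SSZ)))))))
  step 8: S(S(S(S(S(add(Z, mul(SSZ, add(Z, SSZ))))))))
  step 9: S(S(S(S(S(mul(SSZ, add(Z, SSZ)))))))
  step 10: S(S(S(S(S(add(add(Z, SSZ), mul(SZ, add(Z, SSZ))))))))
  step 11: S(S(S(S(S(add(SSZ, mul(SZ, add(Z, SSZ))))))))
  step 12: S(S(S(S(S(S(add(SZ, mul(SZ, add(Z, SSZ)))))))))
  step 13: S(S(S(S(S(S(S(add(Z, mul(SZ, add(Z, SSZ))))))))))
  step 14: S(S(S(S(S(S(S(mul(SZ, add(Z, SSZ)))))))))
  step 15: S(S(S(S(S(S(S(add(add(Z, SSZ), mul(Z, add(Z, SSZ))))))))))
  step 16: S(S(S(S(S(S(S(add(SSZ, mul(Z, add(Z, SSZ))))))))))
  step 17: S(S(S(S(S(S(S(S(add(SZ, mul(Z, add(Z, SSZ)))))))))))
  step 18: S(S(S(S(S(S(S(S(S(add(Z, mul(Z, add(Z, SSZ))))))))))))
  step 19: S(S(S(S(S(S(S(S(S(mul(Z, add(Z, SSZ)))))))))))
  step 20: S^9(Z)

Answer: SAME — A ⇓ S^9(Z), B ⇓ S^9(Z)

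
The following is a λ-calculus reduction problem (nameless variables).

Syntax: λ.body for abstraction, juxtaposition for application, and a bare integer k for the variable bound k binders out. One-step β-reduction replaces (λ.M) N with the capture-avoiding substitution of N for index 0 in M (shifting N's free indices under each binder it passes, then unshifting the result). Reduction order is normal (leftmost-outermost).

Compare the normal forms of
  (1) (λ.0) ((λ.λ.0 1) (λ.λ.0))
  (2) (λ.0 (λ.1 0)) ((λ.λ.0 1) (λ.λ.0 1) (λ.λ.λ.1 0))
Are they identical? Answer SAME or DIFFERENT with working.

Term A:
  start: (λ.0) ((λ.λ.0 1) (λ.λ.0))
  →1  (λ.λ.0 1) (λ.λ.0)
  →2  λ.0 (λ.λ.0)

Term B:
  start: (λ.0 (λ.1 0)) ((λ.λ.0 1) (λ.λ.0 1) (λ.λ.λ.1 0))
  →1  (λ.λ.0 1) (λ.λ.0 1) (λ.λ.λ.1 0) (λ.(λ.λ.0 1) (λ.λ.0 1) (λ.λ.λ.1 0) 0)
  →2  (λ.0 (λ.λ.0 1)) (λ.λ.λ.1 0) (λ.(λ.λ.0 1) (λ.λ.0 1) (λ.λ.λ.1 0) 0)
  →3  (λ.λ.λ.1 0) (λ.λ.0 1) (λ.(λ.λ.0 1) (λ.λ.0 1) (λ.λ.λ.1 0) 0)
  →4  (λ.λ.1 0) (λ.(λ.λ.0 1) (λ.λ.0 1) (λ.λ.λ.1 0) 0)
  →5  λ.(λ.(λ.λ.0 1) (λ.λ.0 1) (λ.λ.λ.1 0) 0) 0
  →6  λ.(λ.λ.0 1) (λ.λ.0 1) (λ.λ.λ.1 0) 0
  →7  λ.(λ.0 (λ.λ.0 1)) (λ.λ.λ.1 0) 0
  →8  λ.(λ.λ.λ.1 0) (λ.λ.0 1) 0
  →9  λ.(λ.λ.1 0) 0
  →10  λ.λ.1 0

Answer: DIFFERENT — A ⇓ λ.0 (λ.λ.0), B ⇓ λ.λ.1 0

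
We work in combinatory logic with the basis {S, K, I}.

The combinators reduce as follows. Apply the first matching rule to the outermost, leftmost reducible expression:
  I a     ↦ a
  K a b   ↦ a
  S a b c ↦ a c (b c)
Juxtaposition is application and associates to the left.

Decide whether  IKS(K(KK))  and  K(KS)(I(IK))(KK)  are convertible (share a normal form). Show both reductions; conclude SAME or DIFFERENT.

Answer: SAME — A ⇓ S, B ⇓ S

Reduction:
Term A:
  start: IKS(K(KK))
  [1] KS(K(KK))
  [2] S

Term B:
  start: K(KS)(I(IK))(KK)
  [1] KS(KK)
  [2] S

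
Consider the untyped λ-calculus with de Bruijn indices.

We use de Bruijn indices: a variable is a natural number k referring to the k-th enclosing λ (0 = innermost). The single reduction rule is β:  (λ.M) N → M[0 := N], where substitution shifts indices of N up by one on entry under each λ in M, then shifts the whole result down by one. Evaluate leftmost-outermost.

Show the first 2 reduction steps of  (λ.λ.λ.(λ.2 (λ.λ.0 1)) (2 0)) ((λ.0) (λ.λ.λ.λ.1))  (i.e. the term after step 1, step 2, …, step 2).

Answer: after 2 steps: λ.λ.1 (λ.λ.0 1)

Working:
  start: (λ.λ.λ.(λ.2 (λ.λ.0 1)) (2 0)) ((λ.0) (λ.λ.λ.λ.1))
  step 1: λ.λ.(λ.2 (λ.λ.0 1)) ((λ.0) (λ.λ.λ.λ.1) 0)
  step 2: λ.λ.1 (λ.λ.0 1)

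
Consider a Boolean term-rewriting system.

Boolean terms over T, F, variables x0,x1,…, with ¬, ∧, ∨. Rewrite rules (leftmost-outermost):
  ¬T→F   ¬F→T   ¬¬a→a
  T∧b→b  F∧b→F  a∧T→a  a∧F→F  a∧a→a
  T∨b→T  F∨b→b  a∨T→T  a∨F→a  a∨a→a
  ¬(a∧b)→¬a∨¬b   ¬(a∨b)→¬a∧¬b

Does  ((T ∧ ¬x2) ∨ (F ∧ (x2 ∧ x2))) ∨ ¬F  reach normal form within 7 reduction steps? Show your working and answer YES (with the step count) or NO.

Answer: YES — reaches normal form T in 5 ≤ 7 steps

Working:
  start: ((T ∧ ¬x2) ∨ (F ∧ (x2 ∧ x2))) ∨ ¬F
  step 1: (¬x2 ∨ (F ∧ (x2 ∧ x2))) ∨ ¬F
  step 2: (¬x2 ∨ F) ∨ ¬F
  step 3: ¬x2 ∨ ¬F
  step 4: ¬x2 ∨ T
  step 5: T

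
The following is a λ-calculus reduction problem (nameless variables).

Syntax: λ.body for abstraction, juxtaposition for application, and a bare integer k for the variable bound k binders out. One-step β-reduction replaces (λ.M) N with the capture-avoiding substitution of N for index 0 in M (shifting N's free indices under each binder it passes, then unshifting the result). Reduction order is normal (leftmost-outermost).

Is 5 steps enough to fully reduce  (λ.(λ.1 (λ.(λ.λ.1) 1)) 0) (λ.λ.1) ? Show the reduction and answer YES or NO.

Answer: YES — reaches normal form λ.λ.λ.λ.λ.1 in 4 ≤ 5 steps

Working:
  start: (λ.(λ.1 (λ.(λ.λ.1) 1)) 0) (λ.λ.1)
  →1  (λ.(λ.λ.1) (λ.(λ.λ.1) 1)) (λ.λ.1)
  →2  (λ.λ.1) (λ.(λ.λ.1) (λ.λ.1))
  →3  λ.λ.(λ.λ.1) (λ.λ.1)
  →4  λ.λ.λ.λ.λ.1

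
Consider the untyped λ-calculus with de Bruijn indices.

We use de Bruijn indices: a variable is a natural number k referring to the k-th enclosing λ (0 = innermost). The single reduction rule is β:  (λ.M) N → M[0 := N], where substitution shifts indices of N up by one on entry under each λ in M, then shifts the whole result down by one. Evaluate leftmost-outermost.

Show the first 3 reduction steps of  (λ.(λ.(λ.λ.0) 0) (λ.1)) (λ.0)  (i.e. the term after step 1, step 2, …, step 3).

  start: (λ.(λ.(λ.λ.0) 0) (λ.1)) (λ.0)
  [1] (λ.(λ.λ.0) 0) (λ.λ.0)
  [2] (λ.λ.0) (λ.λ.0)
  [3] λ.0

Answer: after 3 steps: λ.0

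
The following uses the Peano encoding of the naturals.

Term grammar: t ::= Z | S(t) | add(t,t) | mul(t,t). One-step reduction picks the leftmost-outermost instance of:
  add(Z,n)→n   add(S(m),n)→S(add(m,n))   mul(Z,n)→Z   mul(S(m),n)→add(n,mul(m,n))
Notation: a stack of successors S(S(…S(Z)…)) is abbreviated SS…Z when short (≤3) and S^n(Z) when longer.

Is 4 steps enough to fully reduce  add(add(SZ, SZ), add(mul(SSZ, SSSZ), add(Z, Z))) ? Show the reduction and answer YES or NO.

Answer: NO — after 4 steps the term is S(S(add(Z, add(mul(SSZ, SSSZ), add(Z, Z))))), not yet normal

Derivation:
  start: add(add(SZ, SZ), add(mul(SSZ, SSSZ), add(Z, Z)))
  →1  add(S(add(Z, SZ)), add(mul(SSZ, SSSZ), add(Z, Z)))
  →2  S(add(add(Z, SZ), add(mul(SSZ, SSSZ), add(Z, Z))))
  →3  S(add(SZ, add(mul(SSZ, SSSZ), add(Z, Z))))
  →4  S(S(add(Z, add(mul(SSZ, SSSZ), add(Z, Z)))))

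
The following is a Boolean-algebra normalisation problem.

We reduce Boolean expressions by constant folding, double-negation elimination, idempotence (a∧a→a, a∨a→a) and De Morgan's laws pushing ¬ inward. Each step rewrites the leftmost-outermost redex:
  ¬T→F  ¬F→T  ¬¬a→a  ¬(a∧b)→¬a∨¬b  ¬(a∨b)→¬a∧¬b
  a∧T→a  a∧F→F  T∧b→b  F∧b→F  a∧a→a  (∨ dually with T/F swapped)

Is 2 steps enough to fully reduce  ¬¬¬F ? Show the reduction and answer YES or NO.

  start: ¬¬¬F
  [1] ¬F
  [2] T

Answer: YES — reaches normal form T in 2 ≤ 2 steps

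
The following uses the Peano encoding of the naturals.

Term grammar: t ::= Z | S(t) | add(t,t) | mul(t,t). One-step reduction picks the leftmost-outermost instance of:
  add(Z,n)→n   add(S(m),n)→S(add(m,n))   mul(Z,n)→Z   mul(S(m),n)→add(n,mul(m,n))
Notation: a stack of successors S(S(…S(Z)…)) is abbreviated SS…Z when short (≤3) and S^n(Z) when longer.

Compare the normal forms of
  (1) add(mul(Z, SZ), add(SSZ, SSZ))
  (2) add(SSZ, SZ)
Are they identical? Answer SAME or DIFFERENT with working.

Term A:
  start: add(mul(Z, SZ), add(SSZ, SSZ))
  →1  add(Z, add(SSZ, SSZ))
  →2  add(SSZ, SSZ)
  →3  S(add(SZ, SSZ))
  →4  S(S(add(Z, SSZ)))
  →5  S^4(Z)

Term B:
  start: add(SSZ, SZ)
  →1  S(add(SZ, SZ))
  →2  S(S(add(Z, SZ)))
  →3  SSSZ

Answer: DIFFERENT — A ⇓ S^4(Z), B ⇓ SSSZ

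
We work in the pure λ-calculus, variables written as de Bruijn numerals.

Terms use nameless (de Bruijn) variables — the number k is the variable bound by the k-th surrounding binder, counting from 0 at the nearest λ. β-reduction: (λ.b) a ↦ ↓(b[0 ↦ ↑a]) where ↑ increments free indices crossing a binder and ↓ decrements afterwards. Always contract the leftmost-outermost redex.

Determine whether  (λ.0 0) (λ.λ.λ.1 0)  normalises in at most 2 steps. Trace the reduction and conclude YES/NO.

  start: (λ.0 0) (λ.λ.λ.1 0)
  →1  (λ.λ.λ.1 0) (λ.λ.λ.1 0)
  →2  λ.λ.1 0

Answer: YES — reaches normal form λ.λ.1 0 in 2 ≤ 2 steps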